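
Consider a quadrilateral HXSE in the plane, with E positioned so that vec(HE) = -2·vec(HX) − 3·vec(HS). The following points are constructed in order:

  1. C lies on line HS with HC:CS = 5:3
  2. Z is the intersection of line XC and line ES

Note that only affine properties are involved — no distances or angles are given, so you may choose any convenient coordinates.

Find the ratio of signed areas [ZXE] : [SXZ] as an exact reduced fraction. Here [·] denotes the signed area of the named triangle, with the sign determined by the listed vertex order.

[ZXE]:[SXZ] = 13

Work in coordinates with H = (0, 0), X = (1, 0), S = (0, 1), E = (-2, -3).
1. C lies on line HS with HC:CS = 5:3 ⇒ C = (0, 5/8)
2. Z is the intersection of line XC and line ES ⇒ Z = (-1/7, 5/7)
2·[ZXE] = -39/7, 2·[SXZ] = -3/7
[ZXE]:[SXZ] = -39/7:-3/7 = 13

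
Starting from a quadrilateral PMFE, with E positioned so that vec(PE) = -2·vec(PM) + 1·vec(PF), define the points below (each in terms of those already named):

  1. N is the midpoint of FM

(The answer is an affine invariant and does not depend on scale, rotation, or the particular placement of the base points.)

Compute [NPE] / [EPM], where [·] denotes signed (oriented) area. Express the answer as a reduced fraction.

[NPE]:[EPM] = -3/2

Set P = (0, 0), M = (1, 0), F = (0, 1), E = (-2, 1); any affine frame gives the same invariant.
1. N is the midpoint of FM ⇒ N = (1/2, 1/2)
2·[NPE] = -3/2, 2·[EPM] = 1
[NPE]:[EPM] = -3/2:1 = -3/2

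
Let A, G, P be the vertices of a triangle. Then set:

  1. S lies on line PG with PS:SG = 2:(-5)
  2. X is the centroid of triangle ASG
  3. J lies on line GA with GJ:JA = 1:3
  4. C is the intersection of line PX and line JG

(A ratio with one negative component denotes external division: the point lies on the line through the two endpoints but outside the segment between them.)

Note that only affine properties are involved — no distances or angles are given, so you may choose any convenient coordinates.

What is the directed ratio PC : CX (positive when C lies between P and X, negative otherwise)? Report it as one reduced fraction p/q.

PC:CX = -9/5

Set A = (0, 0), G = (1, 0), P = (0, 1); any affine frame gives the same invariant.
1. S lies on line PG with PS:SG = 2:(-5) ⇒ S = (-2/3, 5/3)
2. X is the centroid of triangle ASG ⇒ X = (1/9, 5/9)
3. J lies on line GA with GJ:JA = 1:3 ⇒ J = (3/4, 0)
4. C is the intersection of line PX and line JG ⇒ C = (1/4, 0)
C = P + t·(X−P) with t = 9/4, so PC:CX = t:(1−t) = 9/4:-5/4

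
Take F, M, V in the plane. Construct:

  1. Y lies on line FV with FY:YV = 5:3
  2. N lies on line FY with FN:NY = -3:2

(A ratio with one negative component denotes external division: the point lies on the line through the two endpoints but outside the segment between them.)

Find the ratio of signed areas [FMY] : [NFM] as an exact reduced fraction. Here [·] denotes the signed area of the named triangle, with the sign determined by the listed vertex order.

Choose coordinates F = (0, 0), M = (1, 0), V = (0, 1).
1. Y lies on line FV with FY:YV = 5:3 ⇒ Y = (0, 5/8)
2. N lies on line FY with FN:NY = -3:2 ⇒ N = (0, 15/8)
2·[FMY] = 5/8, 2·[NFM] = 15/8
[FMY]:[NFM] = 5/8:15/8 = 1/3

[FMY]:[NFM] = 1/3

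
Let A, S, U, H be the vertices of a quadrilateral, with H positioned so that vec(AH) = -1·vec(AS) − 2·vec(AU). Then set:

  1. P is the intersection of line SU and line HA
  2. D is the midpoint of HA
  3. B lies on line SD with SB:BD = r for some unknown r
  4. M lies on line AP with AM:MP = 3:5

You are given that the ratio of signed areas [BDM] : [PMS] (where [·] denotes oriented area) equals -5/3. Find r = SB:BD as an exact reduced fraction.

r = 4/5

Set A = (0, 0), S = (1, 0), U = (0, 1), H = (-1, -2); any affine frame gives the same invariant.
1. P is the intersection of line SU and line HA ⇒ P = (1/3, 2/3)
2. D is the midpoint of HA ⇒ D = (-1/2, -1)
3. With SB:BD = r, write λ = r/(r+1) so B = S + λ·(D−S); B is affine-linear in λ
4. M lies on line AP with AM:MP = 3:5 ⇒ M = (1/8, 1/4)
Every point depending on B is an affine combination of B and λ-independent points, so each such coordinate is linear in λ; the λ² term in each signed area is a multiple of (D−S)×(D−S) = 0, so 2·[BDM] and 2·[PMS] are each linear in λ. Evaluating at λ=0 and λ=1:
  2·[BDM] = 5/4·λ − 5/4,   2·[PMS] = 5/12
So [BDM]:[PMS] = (5/4·λ − 5/4) / (5/12). Setting this equal to -5/3:
  5/4·λ − 5/4 = -5/3·(5/12)  ⇒  λ = 4/9
Then r = λ/(1−λ) = (4/9)/(5/9) = 4/5. Check: with r = 4/5, B = (1/3, -4/9) and [BDM]:[PMS] = -5/3 as required.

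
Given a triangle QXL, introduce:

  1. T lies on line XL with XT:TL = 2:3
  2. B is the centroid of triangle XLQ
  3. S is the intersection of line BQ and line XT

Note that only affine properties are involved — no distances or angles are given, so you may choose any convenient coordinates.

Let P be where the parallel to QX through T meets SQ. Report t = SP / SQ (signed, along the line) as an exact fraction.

t = 1/5

Assign Q = (0, 0), X = (1, 0), L = (0, 1) — the answer is frame-independent, so this choice is without loss of generality.
1. T lies on line XL with XT:TL = 2:3 ⇒ T = (3/5, 2/5)
2. B is the centroid of triangle XLQ ⇒ B = (1/3, 1/3)
3. S is the intersection of line BQ and line XT ⇒ S = (1/2, 1/2)
through T parallel to QX: direction (1, 0); meets SQ at P = (2/5, 2/5)
P = S + t·(Q−S) with t = 1/5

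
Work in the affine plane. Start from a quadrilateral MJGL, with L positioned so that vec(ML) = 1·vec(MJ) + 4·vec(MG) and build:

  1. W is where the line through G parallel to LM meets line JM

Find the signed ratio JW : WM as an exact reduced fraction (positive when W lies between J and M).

Assign M = (0, 0), J = (1, 0), G = (0, 1), L = (1, 4) — the answer is frame-independent, so this choice is without loss of generality.
1. W is where the line through G parallel to LM meets line JM ⇒ W = (-1/4, 0)
W = J + t·(M−J) with t = 5/4, so JW:WM = t:(1−t) = 5/4:-1/4

JW:WM = -5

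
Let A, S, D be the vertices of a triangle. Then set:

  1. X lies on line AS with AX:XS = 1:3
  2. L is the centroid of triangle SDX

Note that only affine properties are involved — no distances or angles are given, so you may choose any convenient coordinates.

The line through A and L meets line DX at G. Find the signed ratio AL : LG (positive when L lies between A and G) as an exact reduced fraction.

AL:LG = -2

Work in coordinates with A = (0, 0), S = (1, 0), D = (0, 1).
1. X lies on line AS with AX:XS = 1:3 ⇒ X = (1/4, 0)
2. L is the centroid of triangle SDX ⇒ L = (5/12, 1/3)
line AL meets DX at G = (5/24, 1/6)
L = A + t·(G−A) with t = 2, so AL:LG = 2:-1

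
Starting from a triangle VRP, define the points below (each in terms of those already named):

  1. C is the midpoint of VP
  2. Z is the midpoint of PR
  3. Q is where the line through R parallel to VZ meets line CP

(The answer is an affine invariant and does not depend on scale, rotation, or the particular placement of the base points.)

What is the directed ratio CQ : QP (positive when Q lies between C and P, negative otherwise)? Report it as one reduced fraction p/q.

CQ:QP = -3/4

Choose coordinates V = (0, 0), R = (1, 0), P = (0, 1).
1. C is the midpoint of VP ⇒ C = (0, 1/2)
2. Z is the midpoint of PR ⇒ Z = (1/2, 1/2)
3. Q is where the line through R parallel to VZ meets line CP ⇒ Q = (0, -1)
Q = C + t·(P−C) with t = -3, so CQ:QP = t:(1−t) = -3:4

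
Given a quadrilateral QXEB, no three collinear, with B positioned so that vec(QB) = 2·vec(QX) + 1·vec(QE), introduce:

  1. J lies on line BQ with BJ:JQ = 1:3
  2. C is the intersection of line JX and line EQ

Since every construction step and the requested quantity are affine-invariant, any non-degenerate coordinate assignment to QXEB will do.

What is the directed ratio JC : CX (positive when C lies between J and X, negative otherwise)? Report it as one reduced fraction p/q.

Work in coordinates with Q = (0, 0), X = (1, 0), E = (0, 1), B = (2, 1).
1. J lies on line BQ with BJ:JQ = 1:3 ⇒ J = (3/2, 3/4)
2. C is the intersection of line JX and line EQ ⇒ C = (0, -3/2)
C = J + t·(X−J) with t = 3, so JC:CX = t:(1−t) = 3:-2

JC:CX = -3/2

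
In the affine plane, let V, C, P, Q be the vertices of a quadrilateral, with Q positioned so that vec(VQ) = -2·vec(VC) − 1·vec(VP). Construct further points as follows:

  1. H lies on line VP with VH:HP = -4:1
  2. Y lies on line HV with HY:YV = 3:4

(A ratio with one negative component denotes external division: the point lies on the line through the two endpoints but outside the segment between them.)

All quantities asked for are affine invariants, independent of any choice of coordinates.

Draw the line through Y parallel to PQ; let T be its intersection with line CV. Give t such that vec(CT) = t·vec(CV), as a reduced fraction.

Choose coordinates V = (0, 0), C = (1, 0), P = (0, 1), Q = (-2, -1).
1. H lies on line VP with VH:HP = -4:1 ⇒ H = (0, 4/3)
2. Y lies on line HV with HY:YV = 3:4 ⇒ Y = (0, 16/21)
through Y parallel to PQ: direction (-2, -2); meets CV at T = (-16/21, 0)
T = C + t·(V−C) with t = 37/21

t = 37/21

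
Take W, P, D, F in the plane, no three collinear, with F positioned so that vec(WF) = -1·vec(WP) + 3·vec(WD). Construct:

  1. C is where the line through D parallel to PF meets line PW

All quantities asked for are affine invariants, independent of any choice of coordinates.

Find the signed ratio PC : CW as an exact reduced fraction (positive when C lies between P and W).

PC:CW = 1/2

Set W = (0, 0), P = (1, 0), D = (0, 1), F = (-1, 3); any affine frame gives the same invariant.
1. C is where the line through D parallel to PF meets line PW ⇒ C = (2/3, 0)
C = P + t·(W−P) with t = 1/3, so PC:CW = t:(1−t) = 1/3:2/3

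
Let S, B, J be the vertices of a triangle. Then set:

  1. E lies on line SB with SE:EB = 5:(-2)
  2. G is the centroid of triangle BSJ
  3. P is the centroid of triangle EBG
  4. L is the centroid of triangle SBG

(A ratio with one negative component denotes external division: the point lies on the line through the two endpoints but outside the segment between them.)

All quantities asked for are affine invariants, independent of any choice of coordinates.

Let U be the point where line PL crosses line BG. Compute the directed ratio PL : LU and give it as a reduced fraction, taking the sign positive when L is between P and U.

Choose coordinates S = (0, 0), B = (1, 0), J = (0, 1).
1. E lies on line SB with SE:EB = 5:(-2) ⇒ E = (5/3, 0)
2. G is the centroid of triangle BSJ ⇒ G = (1/3, 1/3)
3. P is the centroid of triangle EBG ⇒ P = (1, 1/9)
4. L is the centroid of triangle SBG ⇒ L = (4/9, 1/9)
line PL meets BG at U = (7/9, 1/9)
L = P + t·(U−P) with t = 5/2, so PL:LU = 5/2:-3/2

PL:LU = -5/3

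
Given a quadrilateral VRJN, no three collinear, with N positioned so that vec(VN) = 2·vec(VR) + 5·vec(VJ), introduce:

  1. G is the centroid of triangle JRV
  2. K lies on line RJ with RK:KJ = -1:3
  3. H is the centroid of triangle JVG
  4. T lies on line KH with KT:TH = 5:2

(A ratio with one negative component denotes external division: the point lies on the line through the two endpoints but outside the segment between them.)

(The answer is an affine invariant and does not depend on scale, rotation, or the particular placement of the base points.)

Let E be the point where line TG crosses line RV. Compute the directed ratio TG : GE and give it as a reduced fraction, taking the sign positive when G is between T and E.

Choose coordinates V = (0, 0), R = (1, 0), J = (0, 1), N = (2, 5).
1. G is the centroid of triangle JRV ⇒ G = (1/3, 1/3)
2. K lies on line RJ with RK:KJ = -1:3 ⇒ K = (3/2, -1/2)
3. H is the centroid of triangle JVG ⇒ H = (1/9, 4/9)
4. T lies on line KH with KT:TH = 5:2 ⇒ T = (32/63, 11/63)
line TG meets RV at E = (7/10, 0)
G = T + t·(E−T) with t = -10/11, so TG:GE = -10/11:21/11

TG:GE = -10/21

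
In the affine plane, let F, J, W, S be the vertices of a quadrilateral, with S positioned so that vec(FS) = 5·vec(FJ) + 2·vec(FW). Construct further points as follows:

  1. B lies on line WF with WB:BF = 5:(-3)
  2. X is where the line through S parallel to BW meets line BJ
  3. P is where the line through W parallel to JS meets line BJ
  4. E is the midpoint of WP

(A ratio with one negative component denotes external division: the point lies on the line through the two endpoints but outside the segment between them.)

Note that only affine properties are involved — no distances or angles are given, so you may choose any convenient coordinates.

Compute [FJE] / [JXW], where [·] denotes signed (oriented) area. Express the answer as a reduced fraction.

[FJE]:[JXW] = 13/80

Assign F = (0, 0), J = (1, 0), W = (0, 1), S = (5, 2) — the answer is frame-independent, so this choice is without loss of generality.
1. B lies on line WF with WB:BF = 5:(-3) ⇒ B = (0, -3/2)
2. X is where the line through S parallel to BW meets line BJ ⇒ X = (5, 6)
3. P is where the line through W parallel to JS meets line BJ ⇒ P = (5/2, 9/4)
4. E is the midpoint of WP ⇒ E = (5/4, 13/8)
2·[FJE] = 13/8, 2·[JXW] = 10
[FJE]:[JXW] = 13/8:10 = 13/80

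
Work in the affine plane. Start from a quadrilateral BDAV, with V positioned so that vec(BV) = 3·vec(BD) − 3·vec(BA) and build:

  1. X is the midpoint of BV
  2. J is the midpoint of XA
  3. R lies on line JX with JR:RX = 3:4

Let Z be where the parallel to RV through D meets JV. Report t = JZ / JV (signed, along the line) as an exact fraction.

t = -29/9

Work in coordinates with B = (0, 0), D = (1, 0), A = (0, 1), V = (3, -3).
1. X is the midpoint of BV ⇒ X = (3/2, -3/2)
2. J is the midpoint of XA ⇒ J = (3/4, -1/4)
3. R lies on line JX with JR:RX = 3:4 ⇒ R = (15/14, -11/14)
through D parallel to RV: direction (27/14, -31/14); meets JV at Z = (-13/2, 155/18)
Z = J + t·(V−J) with t = -29/9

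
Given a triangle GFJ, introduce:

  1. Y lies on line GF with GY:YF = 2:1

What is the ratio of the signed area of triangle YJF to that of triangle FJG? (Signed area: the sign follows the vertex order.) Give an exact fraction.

Assign G = (0, 0), F = (1, 0), J = (0, 1) — the answer is frame-independent, so this choice is without loss of generality.
1. Y lies on line GF with GY:YF = 2:1 ⇒ Y = (2/3, 0)
2·[YJF] = -1/3, 2·[FJG] = 1
[YJF]:[FJG] = -1/3:1 = -1/3

[YJF]:[FJG] = -1/3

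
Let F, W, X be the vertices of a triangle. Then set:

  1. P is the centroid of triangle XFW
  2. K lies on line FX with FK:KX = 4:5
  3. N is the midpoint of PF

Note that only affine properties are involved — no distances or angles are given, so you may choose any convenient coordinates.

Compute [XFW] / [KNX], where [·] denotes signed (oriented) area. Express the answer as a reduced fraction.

[XFW]:[KNX] = 54/5

Set F = (0, 0), W = (1, 0), X = (0, 1); any affine frame gives the same invariant.
1. P is the centroid of triangle XFW ⇒ P = (1/3, 1/3)
2. K lies on line FX with FK:KX = 4:5 ⇒ K = (0, 4/9)
3. N is the midpoint of PF ⇒ N = (1/6, 1/6)
2·[XFW] = 1, 2·[KNX] = 5/54
[XFW]:[KNX] = 1:5/54 = 54/5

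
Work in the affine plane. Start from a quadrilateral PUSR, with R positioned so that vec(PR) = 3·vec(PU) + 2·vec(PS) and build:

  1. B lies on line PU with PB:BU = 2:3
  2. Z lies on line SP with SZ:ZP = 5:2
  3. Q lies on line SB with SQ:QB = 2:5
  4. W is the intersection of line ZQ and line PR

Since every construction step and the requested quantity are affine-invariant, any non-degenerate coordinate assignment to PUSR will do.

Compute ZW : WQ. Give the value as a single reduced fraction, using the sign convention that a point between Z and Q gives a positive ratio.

Choose coordinates P = (0, 0), U = (1, 0), S = (0, 1), R = (3, 2).
1. B lies on line PU with PB:BU = 2:3 ⇒ B = (2/5, 0)
2. Z lies on line SP with SZ:ZP = 5:2 ⇒ Z = (0, 2/7)
3. Q lies on line SB with SQ:QB = 2:5 ⇒ Q = (4/35, 5/7)
4. W is the intersection of line ZQ and line PR ⇒ W = (-24/259, -16/259)
W = Z + t·(Q−Z) with t = -30/37, so ZW:WQ = t:(1−t) = -30/37:67/37

ZW:WQ = -30/67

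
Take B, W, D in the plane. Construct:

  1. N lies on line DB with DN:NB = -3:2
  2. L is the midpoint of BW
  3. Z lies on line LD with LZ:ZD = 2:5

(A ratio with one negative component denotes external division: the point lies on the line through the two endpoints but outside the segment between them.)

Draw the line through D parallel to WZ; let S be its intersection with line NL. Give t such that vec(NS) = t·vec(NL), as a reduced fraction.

t = 27/20

Choose coordinates B = (0, 0), W = (1, 0), D = (0, 1).
1. N lies on line DB with DN:NB = -3:2 ⇒ N = (0, -2)
2. L is the midpoint of BW ⇒ L = (1/2, 0)
3. Z lies on line LD with LZ:ZD = 2:5 ⇒ Z = (5/14, 2/7)
through D parallel to WZ: direction (-9/14, 2/7); meets NL at S = (27/40, 7/10)
S = N + t·(L−N) with t = 27/20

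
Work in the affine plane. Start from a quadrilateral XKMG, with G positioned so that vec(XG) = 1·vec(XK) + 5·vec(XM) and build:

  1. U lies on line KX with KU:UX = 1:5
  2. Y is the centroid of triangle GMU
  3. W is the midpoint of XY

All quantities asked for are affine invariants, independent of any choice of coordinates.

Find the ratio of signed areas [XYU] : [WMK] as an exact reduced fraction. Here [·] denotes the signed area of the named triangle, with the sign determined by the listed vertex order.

Assign X = (0, 0), K = (1, 0), M = (0, 1), G = (1, 5) — the answer is frame-independent, so this choice is without loss of generality.
1. U lies on line KX with KU:UX = 1:5 ⇒ U = (5/6, 0)
2. Y is the centroid of triangle GMU ⇒ Y = (11/18, 2)
3. W is the midpoint of XY ⇒ W = (11/36, 1)
2·[XYU] = -5/3, 2·[WMK] = 11/36
[XYU]:[WMK] = -5/3:11/36 = -60/11

[XYU]:[WMK] = -60/11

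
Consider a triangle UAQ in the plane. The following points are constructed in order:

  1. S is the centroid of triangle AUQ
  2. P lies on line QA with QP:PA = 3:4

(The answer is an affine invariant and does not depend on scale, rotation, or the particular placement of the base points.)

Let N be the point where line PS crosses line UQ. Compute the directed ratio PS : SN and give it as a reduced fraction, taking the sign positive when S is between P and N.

PS:SN = 2/7

Work in coordinates with U = (0, 0), A = (1, 0), Q = (0, 1).
1. S is the centroid of triangle AUQ ⇒ S = (1/3, 1/3)
2. P lies on line QA with QP:PA = 3:4 ⇒ P = (3/7, 4/7)
line PS meets UQ at N = (0, -1/2)
S = P + t·(N−P) with t = 2/9, so PS:SN = 2/9:7/9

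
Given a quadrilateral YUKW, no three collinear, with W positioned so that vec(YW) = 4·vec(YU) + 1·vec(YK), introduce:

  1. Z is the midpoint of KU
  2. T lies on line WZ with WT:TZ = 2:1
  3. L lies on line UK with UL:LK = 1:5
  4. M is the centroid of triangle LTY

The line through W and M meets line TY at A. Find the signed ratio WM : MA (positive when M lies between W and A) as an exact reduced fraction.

Work in coordinates with Y = (0, 0), U = (1, 0), K = (0, 1), W = (4, 1).
1. Z is the midpoint of KU ⇒ Z = (1/2, 1/2)
2. T lies on line WZ with WT:TZ = 2:1 ⇒ T = (5/3, 2/3)
3. L lies on line UK with UL:LK = 1:5 ⇒ L = (5/6, 1/6)
4. M is the centroid of triangle LTY ⇒ M = (5/6, 5/18)
line WM meets TY at A = (25/49, 10/49)
M = W + t·(A−W) with t = 49/54, so WM:MA = 49/54:5/54

WM:MA = 49/5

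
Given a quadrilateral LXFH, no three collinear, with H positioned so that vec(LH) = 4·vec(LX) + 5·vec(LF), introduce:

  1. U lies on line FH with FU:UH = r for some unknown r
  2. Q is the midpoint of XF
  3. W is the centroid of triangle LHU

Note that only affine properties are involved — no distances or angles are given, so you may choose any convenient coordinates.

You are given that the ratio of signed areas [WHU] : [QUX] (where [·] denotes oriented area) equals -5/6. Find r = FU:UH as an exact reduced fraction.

r = 2/5

Work in coordinates with L = (0, 0), X = (1, 0), F = (0, 1), H = (4, 5).
1. With FU:UH = r, write λ = r/(r+1) so U = F + λ·(H−F); U is affine-linear in λ
2. Q is the midpoint of XF ⇒ Q = (1/2, 1/2)
3. W is the centroid of triangle LHU ⇒ W is an affine combination of earlier points and hence also affine-linear in λ
Every point depending on U is an affine combination of U and λ-independent points, so each such coordinate is linear in λ; the λ² term in each signed area is a multiple of (H−F)×(H−F) = 0, so 2·[WHU] and 2·[QUX] are each linear in λ. Evaluating at λ=0 and λ=1:
  2·[WHU] = -4/3·λ + 4/3,   2·[QUX] = -4·λ
So [WHU]:[QUX] = (-4/3·λ + 4/3) / (-4·λ). Setting this equal to -5/6:
  -4/3·λ + 4/3 = -5/6·(-4·λ)  ⇒  λ = 2/7
Then r = λ/(1−λ) = (2/7)/(5/7) = 2/5. Check: with r = 2/5, U = (8/7, 15/7) and [WHU]:[QUX] = -5/6 as required.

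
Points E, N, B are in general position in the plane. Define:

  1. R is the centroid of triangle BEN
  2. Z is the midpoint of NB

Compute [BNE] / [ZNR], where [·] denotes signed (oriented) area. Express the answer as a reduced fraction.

Choose coordinates E = (0, 0), N = (1, 0), B = (0, 1).
1. R is the centroid of triangle BEN ⇒ R = (1/3, 1/3)
2. Z is the midpoint of NB ⇒ Z = (1/2, 1/2)
2·[BNE] = -1, 2·[ZNR] = -1/6
[BNE]:[ZNR] = -1:-1/6 = 6

[BNE]:[ZNR] = 6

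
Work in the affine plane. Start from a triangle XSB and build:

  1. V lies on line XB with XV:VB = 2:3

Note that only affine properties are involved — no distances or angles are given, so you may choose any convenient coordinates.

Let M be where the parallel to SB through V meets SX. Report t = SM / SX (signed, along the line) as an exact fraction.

Work in coordinates with X = (0, 0), S = (1, 0), B = (0, 1).
1. V lies on line XB with XV:VB = 2:3 ⇒ V = (0, 2/5)
through V parallel to SB: direction (-1, 1); meets SX at M = (2/5, 0)
M = S + t·(X−S) with t = 3/5

t = 3/5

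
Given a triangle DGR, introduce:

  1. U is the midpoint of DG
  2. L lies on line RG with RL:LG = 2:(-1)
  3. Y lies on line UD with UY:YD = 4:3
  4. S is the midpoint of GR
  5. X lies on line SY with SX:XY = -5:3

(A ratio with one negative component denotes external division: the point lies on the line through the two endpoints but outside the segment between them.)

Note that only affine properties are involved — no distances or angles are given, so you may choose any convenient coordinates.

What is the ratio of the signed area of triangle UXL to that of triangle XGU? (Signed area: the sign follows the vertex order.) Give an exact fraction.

Set D = (0, 0), G = (1, 0), R = (0, 1); any affine frame gives the same invariant.
1. U is the midpoint of DG ⇒ U = (1/2, 0)
2. L lies on line RG with RL:LG = 2:(-1) ⇒ L = (2, -1)
3. Y lies on line UD with UY:YD = 4:3 ⇒ Y = (3/14, 0)
4. S is the midpoint of GR ⇒ S = (1/2, 1/2)
5. X lies on line SY with SX:XY = -5:3 ⇒ X = (-3/14, -3/4)
2·[UXL] = 103/56, 2·[XGU] = 3/8
[UXL]:[XGU] = 103/56:3/8 = 103/21

[UXL]:[XGU] = 103/21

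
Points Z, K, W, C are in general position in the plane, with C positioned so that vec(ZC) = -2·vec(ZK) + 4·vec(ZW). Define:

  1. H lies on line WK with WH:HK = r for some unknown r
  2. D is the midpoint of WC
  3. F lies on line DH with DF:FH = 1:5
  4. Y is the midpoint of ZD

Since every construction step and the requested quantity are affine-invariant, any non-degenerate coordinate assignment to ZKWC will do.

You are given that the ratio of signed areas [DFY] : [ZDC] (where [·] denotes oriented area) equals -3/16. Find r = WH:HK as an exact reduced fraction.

Assign Z = (0, 0), K = (1, 0), W = (0, 1), C = (-2, 4) — the answer is frame-independent, so this choice is without loss of generality.
1. With WH:HK = r, write λ = r/(r+1) so H = W + λ·(K−W); H is affine-linear in λ
2. D is the midpoint of WC ⇒ D = (-1, 5/2)
3. F lies on line DH with DF:FH = 1:5 ⇒ F is an affine combination of earlier points and hence also affine-linear in λ
4. Y is the midpoint of ZD ⇒ Y = (-1/2, 5/4)
Every point depending on H is an affine combination of H and λ-independent points, so each such coordinate is linear in λ; the λ² term in each signed area is a multiple of (K−W)×(K−W) = 0, so 2·[DFY] and 2·[ZDC] are each linear in λ. Evaluating at λ=0 and λ=1:
  2·[DFY] = -1/8·λ − 1/12,   2·[ZDC] = 1
So [DFY]:[ZDC] = (-1/8·λ − 1/12) / (1). Setting this equal to -3/16:
  -1/8·λ − 1/12 = -3/16·(1)  ⇒  λ = 5/6
Then r = λ/(1−λ) = (5/6)/(1/6) = 5. Check: with r = 5, H = (5/6, 1/6) and [DFY]:[ZDC] = -3/16 as required.

r = 5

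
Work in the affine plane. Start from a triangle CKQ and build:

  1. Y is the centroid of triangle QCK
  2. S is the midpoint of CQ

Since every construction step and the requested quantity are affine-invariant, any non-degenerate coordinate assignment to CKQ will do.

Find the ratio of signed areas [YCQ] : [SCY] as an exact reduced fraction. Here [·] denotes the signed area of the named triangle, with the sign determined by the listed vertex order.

Assign C = (0, 0), K = (1, 0), Q = (0, 1) — the answer is frame-independent, so this choice is without loss of generality.
1. Y is the centroid of triangle QCK ⇒ Y = (1/3, 1/3)
2. S is the midpoint of CQ ⇒ S = (0, 1/2)
2·[YCQ] = -1/3, 2·[SCY] = 1/6
[YCQ]:[SCY] = -1/3:1/6 = -2

[YCQ]:[SCY] = -2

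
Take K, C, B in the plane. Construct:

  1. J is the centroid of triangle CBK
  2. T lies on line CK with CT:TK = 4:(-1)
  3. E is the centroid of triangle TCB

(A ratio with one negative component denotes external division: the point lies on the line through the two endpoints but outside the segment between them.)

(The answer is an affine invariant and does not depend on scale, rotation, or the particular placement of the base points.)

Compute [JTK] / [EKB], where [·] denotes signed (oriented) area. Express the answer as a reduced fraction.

Choose coordinates K = (0, 0), C = (1, 0), B = (0, 1).
1. J is the centroid of triangle CBK ⇒ J = (1/3, 1/3)
2. T lies on line CK with CT:TK = 4:(-1) ⇒ T = (-1/3, 0)
3. E is the centroid of triangle TCB ⇒ E = (2/9, 1/3)
2·[JTK] = 1/9, 2·[EKB] = -2/9
[JTK]:[EKB] = 1/9:-2/9 = -1/2

[JTK]:[EKB] = -1/2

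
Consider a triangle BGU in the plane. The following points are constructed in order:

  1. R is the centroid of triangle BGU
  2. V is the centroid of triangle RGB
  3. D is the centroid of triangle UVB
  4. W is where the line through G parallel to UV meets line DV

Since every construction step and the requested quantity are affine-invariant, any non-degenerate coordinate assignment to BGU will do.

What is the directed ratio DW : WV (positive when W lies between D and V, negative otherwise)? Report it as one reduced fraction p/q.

DW:WV = -4/3

Assign B = (0, 0), G = (1, 0), U = (0, 1) — the answer is frame-independent, so this choice is without loss of generality.
1. R is the centroid of triangle BGU ⇒ R = (1/3, 1/3)
2. V is the centroid of triangle RGB ⇒ V = (4/9, 1/9)
3. D is the centroid of triangle UVB ⇒ D = (4/27, 10/27)
4. W is where the line through G parallel to UV meets line DV ⇒ W = (4/3, -2/3)
W = D + t·(V−D) with t = 4, so DW:WV = t:(1−t) = 4:-3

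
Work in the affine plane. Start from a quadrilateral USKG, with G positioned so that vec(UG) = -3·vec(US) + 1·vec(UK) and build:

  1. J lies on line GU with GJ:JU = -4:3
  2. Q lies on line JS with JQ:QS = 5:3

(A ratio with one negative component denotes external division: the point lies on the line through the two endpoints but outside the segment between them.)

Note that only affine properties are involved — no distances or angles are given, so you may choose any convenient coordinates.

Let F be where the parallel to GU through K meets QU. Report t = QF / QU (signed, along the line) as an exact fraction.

t = -19/5

Choose coordinates U = (0, 0), S = (1, 0), K = (0, 1), G = (-3, 1).
1. J lies on line GU with GJ:JU = -4:3 ⇒ J = (9, -3)
2. Q lies on line JS with JQ:QS = 5:3 ⇒ Q = (4, -9/8)
through K parallel to GU: direction (3, -1); meets QU at F = (96/5, -27/5)
F = Q + t·(U−Q) with t = -19/5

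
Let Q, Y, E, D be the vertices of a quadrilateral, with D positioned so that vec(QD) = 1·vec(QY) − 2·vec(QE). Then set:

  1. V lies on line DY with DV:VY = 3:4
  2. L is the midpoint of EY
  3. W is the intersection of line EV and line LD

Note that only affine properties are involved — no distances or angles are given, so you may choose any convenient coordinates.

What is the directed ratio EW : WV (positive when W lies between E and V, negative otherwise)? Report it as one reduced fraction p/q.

Work in coordinates with Q = (0, 0), Y = (1, 0), E = (0, 1), D = (1, -2).
1. V lies on line DY with DV:VY = 3:4 ⇒ V = (1, -8/7)
2. L is the midpoint of EY ⇒ L = (1/2, 1/2)
3. W is the intersection of line EV and line LD ⇒ W = (7/10, -1/2)
W = E + t·(V−E) with t = 7/10, so EW:WV = t:(1−t) = 7/10:3/10

EW:WV = 7/3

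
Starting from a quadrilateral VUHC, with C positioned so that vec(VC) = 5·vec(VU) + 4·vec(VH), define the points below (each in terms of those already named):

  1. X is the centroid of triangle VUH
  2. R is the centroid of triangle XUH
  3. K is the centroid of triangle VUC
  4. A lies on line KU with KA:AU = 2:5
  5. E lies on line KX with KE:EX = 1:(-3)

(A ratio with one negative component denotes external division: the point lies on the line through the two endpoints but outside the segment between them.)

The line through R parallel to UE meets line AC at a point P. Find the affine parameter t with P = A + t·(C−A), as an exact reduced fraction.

Work in coordinates with V = (0, 0), U = (1, 0), H = (0, 1), C = (5, 4).
1. X is the centroid of triangle VUH ⇒ X = (1/3, 1/3)
2. R is the centroid of triangle XUH ⇒ R = (4/9, 4/9)
3. K is the centroid of triangle VUC ⇒ K = (2, 4/3)
4. A lies on line KU with KA:AU = 2:5 ⇒ A = (12/7, 20/21)
5. E lies on line KX with KE:EX = 1:(-3) ⇒ E = (17/6, 11/6)
through R parallel to UE: direction (11/6, 11/6); meets AC at P = (-44/5, -44/5)
P = A + t·(C−A) with t = -16/5

t = -16/5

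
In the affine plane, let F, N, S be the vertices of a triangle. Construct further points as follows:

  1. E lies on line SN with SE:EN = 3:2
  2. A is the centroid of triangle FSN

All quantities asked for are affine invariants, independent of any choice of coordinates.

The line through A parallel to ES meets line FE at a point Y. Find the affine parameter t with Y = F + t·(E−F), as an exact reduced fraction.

t = 2/3

Work in coordinates with F = (0, 0), N = (1, 0), S = (0, 1).
1. E lies on line SN with SE:EN = 3:2 ⇒ E = (3/5, 2/5)
2. A is the centroid of triangle FSN ⇒ A = (1/3, 1/3)
through A parallel to ES: direction (-3/5, 3/5); meets FE at Y = (2/5, 4/15)
Y = F + t·(E−F) with t = 2/3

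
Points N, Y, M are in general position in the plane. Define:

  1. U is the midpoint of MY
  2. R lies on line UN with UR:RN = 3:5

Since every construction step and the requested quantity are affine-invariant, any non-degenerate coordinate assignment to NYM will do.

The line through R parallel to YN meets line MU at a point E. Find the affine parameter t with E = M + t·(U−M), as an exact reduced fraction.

Choose coordinates N = (0, 0), Y = (1, 0), M = (0, 1).
1. U is the midpoint of MY ⇒ U = (1/2, 1/2)
2. R lies on line UN with UR:RN = 3:5 ⇒ R = (5/16, 5/16)
through R parallel to YN: direction (-1, 0); meets MU at E = (11/16, 5/16)
E = M + t·(U−M) with t = 11/8

t = 11/8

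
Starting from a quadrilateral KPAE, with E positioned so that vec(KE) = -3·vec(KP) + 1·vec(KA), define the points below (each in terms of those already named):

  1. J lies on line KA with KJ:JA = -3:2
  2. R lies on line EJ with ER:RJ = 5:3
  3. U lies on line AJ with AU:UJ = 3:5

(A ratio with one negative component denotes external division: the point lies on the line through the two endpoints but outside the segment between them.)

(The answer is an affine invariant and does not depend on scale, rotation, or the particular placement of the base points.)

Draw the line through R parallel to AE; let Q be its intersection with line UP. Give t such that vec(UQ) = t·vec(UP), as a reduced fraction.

Set K = (0, 0), P = (1, 0), A = (0, 1), E = (-3, 1); any affine frame gives the same invariant.
1. J lies on line KA with KJ:JA = -3:2 ⇒ J = (0, 3)
2. R lies on line EJ with ER:RJ = 5:3 ⇒ R = (-9/8, 9/4)
3. U lies on line AJ with AU:UJ = 3:5 ⇒ U = (0, 7/4)
through R parallel to AE: direction (-3, 0); meets UP at Q = (-2/7, 9/4)
Q = U + t·(P−U) with t = -2/7

t = -2/7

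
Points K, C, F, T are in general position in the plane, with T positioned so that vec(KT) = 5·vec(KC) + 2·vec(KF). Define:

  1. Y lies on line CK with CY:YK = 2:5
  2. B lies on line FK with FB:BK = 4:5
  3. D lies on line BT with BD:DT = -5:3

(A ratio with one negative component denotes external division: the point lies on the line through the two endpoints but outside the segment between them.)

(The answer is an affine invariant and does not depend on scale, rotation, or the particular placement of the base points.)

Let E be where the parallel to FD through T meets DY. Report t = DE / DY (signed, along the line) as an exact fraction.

Set K = (0, 0), C = (1, 0), F = (0, 1), T = (5, 2); any affine frame gives the same invariant.
1. Y lies on line CK with CY:YK = 2:5 ⇒ Y = (5/7, 0)
2. B lies on line FK with FB:BK = 4:5 ⇒ B = (0, 5/9)
3. D lies on line BT with BD:DT = -5:3 ⇒ D = (25/2, 25/6)
through T parallel to FD: direction (25/2, 19/6); meets DY at E = (305/31, 100/31)
E = D + t·(Y−D) with t = 7/31

t = 7/31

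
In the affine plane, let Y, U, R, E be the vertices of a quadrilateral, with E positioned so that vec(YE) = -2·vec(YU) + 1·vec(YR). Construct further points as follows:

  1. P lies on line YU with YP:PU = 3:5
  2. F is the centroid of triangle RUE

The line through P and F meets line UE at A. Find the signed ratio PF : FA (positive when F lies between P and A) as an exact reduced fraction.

Work in coordinates with Y = (0, 0), U = (1, 0), R = (0, 1), E = (-2, 1).
1. P lies on line YU with YP:PU = 3:5 ⇒ P = (3/8, 0)
2. F is the centroid of triangle RUE ⇒ F = (-1/3, 2/3)
line PF meets UE at A = (1/31, 10/31)
F = P + t·(A−P) with t = 31/15, so PF:FA = 31/15:-16/15

PF:FA = -31/16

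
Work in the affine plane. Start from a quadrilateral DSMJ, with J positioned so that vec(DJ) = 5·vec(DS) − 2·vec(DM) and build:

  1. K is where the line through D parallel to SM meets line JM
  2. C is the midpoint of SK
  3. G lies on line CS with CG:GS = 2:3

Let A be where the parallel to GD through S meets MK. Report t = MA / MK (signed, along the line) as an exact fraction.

t = -7/18

Choose coordinates D = (0, 0), S = (1, 0), M = (0, 1), J = (5, -2).
1. K is where the line through D parallel to SM meets line JM ⇒ K = (-5/2, 5/2)
2. C is the midpoint of SK ⇒ C = (-3/4, 5/4)
3. G lies on line CS with CG:GS = 2:3 ⇒ G = (-1/20, 3/4)
through S parallel to GD: direction (1/20, -3/4); meets MK at A = (35/36, 5/12)
A = M + t·(K−M) with t = -7/18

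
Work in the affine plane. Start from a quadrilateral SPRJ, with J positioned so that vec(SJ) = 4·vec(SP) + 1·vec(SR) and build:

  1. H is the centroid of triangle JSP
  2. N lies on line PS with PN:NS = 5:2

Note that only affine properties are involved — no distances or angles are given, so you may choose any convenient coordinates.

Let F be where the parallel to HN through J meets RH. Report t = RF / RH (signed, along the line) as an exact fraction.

Assign S = (0, 0), P = (1, 0), R = (0, 1), J = (4, 1) — the answer is frame-independent, so this choice is without loss of generality.
1. H is the centroid of triangle JSP ⇒ H = (5/3, 1/3)
2. N lies on line PS with PN:NS = 5:2 ⇒ N = (2/7, 0)
through J parallel to HN: direction (-29/21, -1/3); meets RH at F = (140/93, 37/93)
F = R + t·(H−R) with t = 28/31

t = 28/31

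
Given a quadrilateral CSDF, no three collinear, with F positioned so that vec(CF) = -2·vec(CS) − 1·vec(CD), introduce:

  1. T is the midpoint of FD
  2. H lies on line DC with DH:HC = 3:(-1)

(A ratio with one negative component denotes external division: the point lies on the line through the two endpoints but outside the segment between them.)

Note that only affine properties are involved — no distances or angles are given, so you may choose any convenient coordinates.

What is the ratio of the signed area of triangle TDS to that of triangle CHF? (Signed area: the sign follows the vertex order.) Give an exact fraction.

[TDS]:[CHF] = 2

Work in coordinates with C = (0, 0), S = (1, 0), D = (0, 1), F = (-2, -1).
1. T is the midpoint of FD ⇒ T = (-1, 0)
2. H lies on line DC with DH:HC = 3:(-1) ⇒ H = (0, -1/2)
2·[TDS] = -2, 2·[CHF] = -1
[TDS]:[CHF] = -2:-1 = 2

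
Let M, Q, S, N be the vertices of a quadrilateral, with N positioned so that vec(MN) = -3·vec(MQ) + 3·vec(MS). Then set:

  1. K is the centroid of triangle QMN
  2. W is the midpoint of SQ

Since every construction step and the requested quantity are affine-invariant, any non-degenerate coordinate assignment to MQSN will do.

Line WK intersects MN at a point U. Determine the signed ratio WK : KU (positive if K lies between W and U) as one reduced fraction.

Work in coordinates with M = (0, 0), Q = (1, 0), S = (0, 1), N = (-3, 3).
1. K is the centroid of triangle QMN ⇒ K = (-2/3, 1)
2. W is the midpoint of SQ ⇒ W = (1/2, 1/2)
line WK meets MN at U = (-5/4, 5/4)
K = W + t·(U−W) with t = 2/3, so WK:KU = 2/3:1/3

WK:KU = 2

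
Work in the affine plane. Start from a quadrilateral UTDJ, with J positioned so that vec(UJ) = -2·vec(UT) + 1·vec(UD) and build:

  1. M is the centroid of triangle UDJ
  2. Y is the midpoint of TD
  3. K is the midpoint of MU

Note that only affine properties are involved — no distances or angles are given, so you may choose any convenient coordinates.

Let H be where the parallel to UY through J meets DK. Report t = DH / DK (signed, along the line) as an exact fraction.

Work in coordinates with U = (0, 0), T = (1, 0), D = (0, 1), J = (-2, 1).
1. M is the centroid of triangle UDJ ⇒ M = (-2/3, 2/3)
2. Y is the midpoint of TD ⇒ Y = (1/2, 1/2)
3. K is the midpoint of MU ⇒ K = (-1/3, 1/3)
through J parallel to UY: direction (1/2, 1/2); meets DK at H = (2, 5)
H = D + t·(K−D) with t = -6

t = -6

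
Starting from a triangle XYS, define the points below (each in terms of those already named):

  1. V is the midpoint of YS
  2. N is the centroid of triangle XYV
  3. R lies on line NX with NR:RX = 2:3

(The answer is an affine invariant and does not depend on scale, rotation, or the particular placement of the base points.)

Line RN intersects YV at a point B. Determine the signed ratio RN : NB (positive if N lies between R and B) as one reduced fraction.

RN:NB = 4/5

Choose coordinates X = (0, 0), Y = (1, 0), S = (0, 1).
1. V is the midpoint of YS ⇒ V = (1/2, 1/2)
2. N is the centroid of triangle XYV ⇒ N = (1/2, 1/6)
3. R lies on line NX with NR:RX = 2:3 ⇒ R = (3/10, 1/10)
line RN meets YV at B = (3/4, 1/4)
N = R + t·(B−R) with t = 4/9, so RN:NB = 4/9:5/9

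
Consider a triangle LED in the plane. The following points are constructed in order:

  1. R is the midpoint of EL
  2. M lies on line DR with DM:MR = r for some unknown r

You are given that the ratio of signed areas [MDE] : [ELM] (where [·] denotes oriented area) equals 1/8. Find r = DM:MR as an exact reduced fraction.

r = 1/4

Set L = (0, 0), E = (1, 0), D = (0, 1); any affine frame gives the same invariant.
1. R is the midpoint of EL ⇒ R = (1/2, 0)
2. With DM:MR = r, write λ = r/(r+1) so M = D + λ·(R−D); M is affine-linear in λ
Every point depending on M is an affine combination of M and λ-independent points, so each such coordinate is linear in λ; the λ² term in each signed area is a multiple of (R−D)×(R−D) = 0, so 2·[MDE] and 2·[ELM] are each linear in λ. Evaluating at λ=0 and λ=1:
  2·[MDE] = -1/2·λ,   2·[ELM] = λ − 1
So [MDE]:[ELM] = (-1/2·λ) / (λ − 1). Setting this equal to 1/8:
  -1/2·λ = 1/8·(λ − 1)  ⇒  λ = 1/5
Then r = λ/(1−λ) = (1/5)/(4/5) = 1/4. Check: with r = 1/4, M = (1/10, 4/5) and [MDE]:[ELM] = 1/8 as required.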